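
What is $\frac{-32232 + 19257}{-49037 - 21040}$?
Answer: $\frac{4325}{23359} \approx 0.18515$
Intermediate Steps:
$\frac{-32232 + 19257}{-49037 - 21040} = - \frac{12975}{-70077} = \left(-12975\right) \left(- \frac{1}{70077}\right) = \frac{4325}{23359}$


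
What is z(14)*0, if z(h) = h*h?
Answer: 0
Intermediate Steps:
z(h) = h**2
z(14)*0 = 14**2*0 = 196*0 = 0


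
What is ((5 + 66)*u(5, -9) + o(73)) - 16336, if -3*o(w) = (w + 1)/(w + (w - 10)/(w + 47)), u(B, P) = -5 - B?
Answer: -150399818/8823 ≈ -17046.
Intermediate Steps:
o(w) = -(1 + w)/(3*(w + (-10 + w)/(47 + w))) (o(w) = -(w + 1)/(3*(w + (w - 10)/(w + 47))) = -(1 + w)/(3*(w + (-10 + w)/(47 + w))))
((5 + 66)*u(5, -9) + o(73)) - 16336 = ((5 + 66)*(-5 - 1*5) + (-47 - 1*73² - 48*73)/(3*(-10 + 73² + 48*73))) - 16336 = (71*(-5 - 5) + (-47 - 1*5329 - 3504)/(3*(-10 + 5329 + 3504))) - 16336 = (71*(-10) + (⅓)*(-47 - 5329 - 3504)/8823) - 16336 = (-710 + (⅓)*(1/8823)*(-8880)) - 16336 = (-710 - 2960/8823) - 16336 = -6267290/8823 - 16336 = -150399818/8823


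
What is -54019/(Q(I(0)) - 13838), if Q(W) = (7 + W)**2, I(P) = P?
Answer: 54019/13789 ≈ 3.9175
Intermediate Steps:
-54019/(Q(I(0)) - 13838) = -54019/((7 + 0)**2 - 13838) = -54019/(7**2 - 13838) = -54019/(49 - 13838) = -54019/(-13789) = -54019*(-1/13789) = 54019/13789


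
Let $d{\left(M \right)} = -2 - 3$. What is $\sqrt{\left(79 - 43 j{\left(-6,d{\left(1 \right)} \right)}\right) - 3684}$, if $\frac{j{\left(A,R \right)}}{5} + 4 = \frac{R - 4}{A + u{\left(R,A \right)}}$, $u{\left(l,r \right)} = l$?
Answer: $\frac{3 i \sqrt{39270}}{11} \approx 54.045 i$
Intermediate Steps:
$d{\left(M \right)} = -5$
$j{\left(A,R \right)} = -20 + \frac{5 \left(-4 + R\right)}{A + R}$ ($j{\left(A,R \right)} = -20 + 5 \frac{R - 4}{A + R} = -20 + 5 \frac{-4 + R}{A + R} = -20 + \frac{5 \left(-4 + R\right)}{A + R}$)
$\sqrt{\left(79 - 43 j{\left(-6,d{\left(1 \right)} \right)}\right) - 3684} = \sqrt{\left(79 - 43 \frac{5 \left(-4 - -24 - -15\right)}{-6 - 5}\right) - 3684} = \sqrt{\left(79 - 43 \frac{5 \left(-4 + 24 + 15\right)}{-11}\right) - 3684} = \sqrt{\left(79 - 43 \cdot 5 \left(- \frac{1}{11}\right) 35\right) - 3684} = \sqrt{\left(79 - - \frac{7525}{11}\right) - 3684} = \sqrt{\left(79 + \frac{7525}{11}\right) - 3684} = \sqrt{\frac{8394}{11} - 3684} = \sqrt{- \frac{32130}{11}} = \frac{3 i \sqrt{39270}}{11}$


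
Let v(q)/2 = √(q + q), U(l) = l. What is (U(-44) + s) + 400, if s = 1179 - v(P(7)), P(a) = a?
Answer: 1535 - 2*√14 ≈ 1527.5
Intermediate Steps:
v(q) = 2*√2*√q (v(q) = 2*√(q + q) = 2*√(2*q) = 2*(√2*√q) = 2*√2*√q)
s = 1179 - 2*√14 (s = 1179 - 2*√2*√7 = 1179 - 2*√14 ≈ 1171.5)
(U(-44) + s) + 400 = (-44 + (1179 - 2*√14)) + 400 = (1135 - 2*√14) + 400 = 1535 - 2*√14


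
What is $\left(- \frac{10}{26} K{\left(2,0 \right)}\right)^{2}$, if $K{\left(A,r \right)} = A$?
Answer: $\frac{100}{169} \approx 0.59172$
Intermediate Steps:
$\left(- \frac{10}{26} K{\left(2,0 \right)}\right)^{2} = \left(- \frac{10}{26} \cdot 2\right)^{2} = \left(\left(-10\right) \frac{1}{26} \cdot 2\right)^{2} = \left(\left(- \frac{5}{13}\right) 2\right)^{2} = \left(- \frac{10}{13}\right)^{2} = \frac{100}{169}$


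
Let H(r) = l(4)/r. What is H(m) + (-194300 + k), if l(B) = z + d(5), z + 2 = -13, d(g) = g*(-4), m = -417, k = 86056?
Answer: -45137713/417 ≈ -1.0824e+5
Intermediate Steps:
d(g) = -4*g
z = -15 (z = -2 - 13 = -15)
l(B) = -35 (l(B) = -15 - 4*5 = -15 - 20 = -35)
H(r) = -35/r
H(m) + (-194300 + k) = -35/(-417) + (-194300 + 86056) = -35*(-1/417) - 108244 = 35/417 - 108244 = -45137713/417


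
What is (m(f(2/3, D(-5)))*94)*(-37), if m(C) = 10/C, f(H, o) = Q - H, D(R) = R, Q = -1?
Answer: 20868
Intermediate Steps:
f(H, o) = -1 - H
(m(f(2/3, D(-5)))*94)*(-37) = ((10/(-1 - 2/3))*94)*(-37) = ((10/(-1 - 1*⅔))*94)*(-37) = ((10/(-1 - ⅔))*94)*(-37) = ((10/(-5/3))*94)*(-37) = ((10*(-⅗))*94)*(-37) = -6*94*(-37) = -564*(-37) = 20868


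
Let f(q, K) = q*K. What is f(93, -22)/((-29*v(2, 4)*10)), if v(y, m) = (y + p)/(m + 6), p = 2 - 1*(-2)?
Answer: 341/29 ≈ 11.759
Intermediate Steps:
p = 4 (p = 2 + 2 = 4)
v(y, m) = (4 + y)/(6 + m) (v(y, m) = (y + 4)/(m + 6) = (4 + y)/(6 + m))
f(q, K) = K*q
f(93, -22)/((-29*v(2, 4)*10)) = (-22*93)/((-29*(4 + 2)/(6 + 4)*10)) = -2046/(-29*6/10*10) = -2046/(-29*⅗*10) = -2046/((-87/5*10)) = -2046/(-174) = -2046*(-1/174) = 341/29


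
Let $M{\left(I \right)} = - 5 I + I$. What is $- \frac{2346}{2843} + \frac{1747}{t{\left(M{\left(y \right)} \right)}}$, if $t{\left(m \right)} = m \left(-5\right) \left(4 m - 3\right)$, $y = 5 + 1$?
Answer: $- \frac{32837201}{33774840} \approx -0.97224$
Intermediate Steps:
$y = 6$
$M{\left(I \right)} = - 4 I$
$t{\left(m \right)} = - 5 m \left(-3 + 4 m\right)$
$- \frac{2346}{2843} + \frac{1747}{t{\left(M{\left(y \right)} \right)}} = - \frac{2346}{2843} + \frac{1747}{5 \left(\left(-4\right) 6\right) \left(3 - 4 \left(\left(-4\right) 6\right)\right)} = \left(-2346\right) \frac{1}{2843} + \frac{1747}{5 \left(-24\right) \left(3 - -96\right)} = - \frac{2346}{2843} + \frac{1747}{5 \left(-24\right) \left(3 + 96\right)} = - \frac{2346}{2843} + \frac{1747}{5 \left(-24\right) 99} = - \frac{2346}{2843} + \frac{1747}{-11880} = - \frac{2346}{2843} + 1747 \left(- \frac{1}{11880}\right) = - \frac{2346}{2843} - \frac{1747}{11880} = - \frac{32837201}{33774840}$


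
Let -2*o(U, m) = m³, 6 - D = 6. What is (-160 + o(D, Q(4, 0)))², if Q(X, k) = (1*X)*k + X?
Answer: 36864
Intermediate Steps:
D = 0 (D = 6 - 1*6 = 6 - 6 = 0)
Q(X, k) = X + X*k (Q(X, k) = X*k + X = X + X*k)
o(U, m) = -m³/2
(-160 + o(D, Q(4, 0)))² = (-160 - 64*(1 + 0)³/2)² = (-160 - (4*1)³/2)² = (-160 - ½*4³)² = (-160 - ½*64)² = (-160 - 32)² = (-192)² = 36864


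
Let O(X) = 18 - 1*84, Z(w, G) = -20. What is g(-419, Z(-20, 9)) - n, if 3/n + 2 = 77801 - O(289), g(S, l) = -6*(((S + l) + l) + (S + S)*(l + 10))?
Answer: -1233537331/25955 ≈ -47526.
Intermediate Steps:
g(S, l) = -12*l - 6*S - 12*S*(10 + l) (g(S, l) = -6*((S + 2*l) + (2*S)*(10 + l)) = -6*((S + 2*l) + 2*S*(10 + l)) = -6*(S + 2*l + 2*S*(10 + l)) = -12*l - 6*S - 12*S*(10 + l))
O(X) = -66 (O(X) = 18 - 84 = -66)
n = 1/25955 (n = 3/(-2 + (77801 - 1*(-66))) = 3/(-2 + (77801 + 66)) = 3/(-2 + 77867) = 3/77865 = 3*(1/77865) = 1/25955 ≈ 3.8528e-5)
g(-419, Z(-20, 9)) - n = (-126*(-419) - 12*(-20) - 12*(-419)*(-20)) - 1*1/25955 = (52794 + 240 - 100560) - 1/25955 = -47526 - 1/25955 = -1233537331/25955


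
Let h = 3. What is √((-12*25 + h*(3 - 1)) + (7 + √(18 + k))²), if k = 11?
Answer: √(-294 + (7 + √29)²) ≈ 11.858*I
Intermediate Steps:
√((-12*25 + h*(3 - 1)) + (7 + √(18 + k))²) = √((-12*25 + 3*(3 - 1)) + (7 + √(18 + 11))²) = √((-300 + 3*2) + (7 + √29)²) = √((-300 + 6) + (7 + √29)²) = √(-294 + (7 + √29)²)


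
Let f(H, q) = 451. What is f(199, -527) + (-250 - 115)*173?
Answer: -62694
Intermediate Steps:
f(199, -527) + (-250 - 115)*173 = 451 + (-250 - 115)*173 = 451 - 365*173 = 451 - 63145 = -62694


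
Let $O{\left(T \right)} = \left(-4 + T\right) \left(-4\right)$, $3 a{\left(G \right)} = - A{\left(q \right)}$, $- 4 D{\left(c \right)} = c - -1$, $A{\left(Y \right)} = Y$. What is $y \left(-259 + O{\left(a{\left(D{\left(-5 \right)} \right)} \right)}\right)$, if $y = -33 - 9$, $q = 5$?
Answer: $9926$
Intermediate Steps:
$y = -42$
$D{\left(c \right)} = - \frac{1}{4} - \frac{c}{4}$ ($D{\left(c \right)} = - \frac{c - -1}{4} = - \frac{c + 1}{4} = - \frac{1 + c}{4} = - \frac{1}{4} - \frac{c}{4}$)
$a{\left(G \right)} = - \frac{5}{3}$ ($a{\left(G \right)} = \frac{\left(-1\right) 5}{3} = \frac{1}{3} \left(-5\right) = - \frac{5}{3}$)
$O{\left(T \right)} = 16 - 4 T$
$y \left(-259 + O{\left(a{\left(D{\left(-5 \right)} \right)} \right)}\right) = - 42 \left(-259 + \left(16 - - \frac{20}{3}\right)\right) = - 42 \left(-259 + \left(16 + \frac{20}{3}\right)\right) = - 42 \left(-259 + \frac{68}{3}\right) = \left(-42\right) \left(- \frac{709}{3}\right) = 9926$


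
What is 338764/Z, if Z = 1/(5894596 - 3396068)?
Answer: 846411339392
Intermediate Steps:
Z = 1/2498528 ≈ 4.0024e-7
338764/Z = 338764/(1/2498528) = 338764*2498528 = 846411339392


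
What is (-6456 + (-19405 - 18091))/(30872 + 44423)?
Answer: -43952/75295 ≈ -0.58373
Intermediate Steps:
(-6456 + (-19405 - 18091))/(30872 + 44423) = (-6456 - 37496)/75295 = -43952*1/75295 = -43952/75295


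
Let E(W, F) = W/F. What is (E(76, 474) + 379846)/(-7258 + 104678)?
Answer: 4501177/1154427 ≈ 3.8991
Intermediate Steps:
(E(76, 474) + 379846)/(-7258 + 104678) = (76/474 + 379846)/(-7258 + 104678) = (76*(1/474) + 379846)/97420 = (38/237 + 379846)*(1/97420) = (90023540/237)*(1/97420) = 4501177/1154427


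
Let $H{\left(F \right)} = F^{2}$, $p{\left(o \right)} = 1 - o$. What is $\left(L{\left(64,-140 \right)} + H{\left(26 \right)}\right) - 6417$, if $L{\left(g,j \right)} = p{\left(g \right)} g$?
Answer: $-9773$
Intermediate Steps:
$L{\left(g,j \right)} = g \left(1 - g\right)$ ($L{\left(g,j \right)} = \left(1 - g\right) g = g \left(1 - g\right)$)
$\left(L{\left(64,-140 \right)} + H{\left(26 \right)}\right) - 6417 = \left(64 \left(1 - 64\right) + 26^{2}\right) - 6417 = \left(64 \left(1 - 64\right) + 676\right) - 6417 = \left(64 \left(-63\right) + 676\right) - 6417 = \left(-4032 + 676\right) - 6417 = -3356 - 6417 = -9773$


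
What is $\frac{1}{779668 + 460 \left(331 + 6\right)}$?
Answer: $\frac{1}{934688} \approx 1.0699 \cdot 10^{-6}$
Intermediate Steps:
$\frac{1}{779668 + 460 \left(331 + 6\right)} = \frac{1}{779668 + 460 \cdot 337} = \frac{1}{779668 + 155020} = \frac{1}{934688}$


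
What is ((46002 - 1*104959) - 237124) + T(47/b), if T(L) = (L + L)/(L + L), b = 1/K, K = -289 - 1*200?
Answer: -296080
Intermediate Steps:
K = -489 (K = -289 - 200 = -489)
b = -1/489 (b = 1/(-489) = -1/489 ≈ -0.0020450)
T(L) = 1 (T(L) = (2*L)/((2*L)) = (2*L)*(1/(2*L)) = 1)
((46002 - 1*104959) - 237124) + T(47/b) = ((46002 - 1*104959) - 237124) + 1 = ((46002 - 104959) - 237124) + 1 = (-58957 - 237124) + 1 = -296081 + 1 = -296080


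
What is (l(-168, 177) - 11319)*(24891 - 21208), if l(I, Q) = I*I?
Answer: 62261115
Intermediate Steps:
l(I, Q) = I²
(l(-168, 177) - 11319)*(24891 - 21208) = ((-168)² - 11319)*(24891 - 21208) = (28224 - 11319)*3683 = 16905*3683 = 62261115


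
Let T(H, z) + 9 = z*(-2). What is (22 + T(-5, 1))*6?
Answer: 66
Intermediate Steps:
T(H, z) = -9 - 2*z (T(H, z) = -9 + z*(-2) = -9 - 2*z)
(22 + T(-5, 1))*6 = (22 + (-9 - 2*1))*6 = (22 + (-9 - 2))*6 = (22 - 11)*6 = 11*6 = 66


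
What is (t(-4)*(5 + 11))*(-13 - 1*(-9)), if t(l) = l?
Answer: 256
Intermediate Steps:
(t(-4)*(5 + 11))*(-13 - 1*(-9)) = (-4*(5 + 11))*(-13 - 1*(-9)) = (-4*16)*(-13 + 9) = -64*(-4) = 256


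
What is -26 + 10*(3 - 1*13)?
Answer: -126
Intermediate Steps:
-26 + 10*(3 - 1*13) = -26 + 10*(3 - 13) = -26 + 10*(-10) = -26 - 100 = -126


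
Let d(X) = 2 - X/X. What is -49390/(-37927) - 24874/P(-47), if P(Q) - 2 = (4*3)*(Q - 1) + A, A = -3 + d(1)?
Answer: 485922419/10922976 ≈ 44.486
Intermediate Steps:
d(X) = 1 (d(X) = 2 - 1*1 = 2 - 1 = 1)
A = -2 (A = -3 + 1 = -2)
P(Q) = -12 + 12*Q (P(Q) = 2 + ((4*3)*(Q - 1) - 2) = 2 + (12*(-1 + Q) - 2) = 2 + ((-12 + 12*Q) - 2) = 2 + (-14 + 12*Q) = -12 + 12*Q)
-49390/(-37927) - 24874/P(-47) = -49390/(-37927) - 24874/(-12 + 12*(-47)) = -49390*(-1/37927) - 24874/(-12 - 564) = 49390/37927 - 24874/(-576) = 49390/37927 - 24874*(-1/576) = 49390/37927 + 12437/288 = 485922419/10922976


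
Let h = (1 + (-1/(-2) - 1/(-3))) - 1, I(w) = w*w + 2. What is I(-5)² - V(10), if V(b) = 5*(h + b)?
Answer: 4049/6 ≈ 674.83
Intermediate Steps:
I(w) = 2 + w² (I(w) = w² + 2 = 2 + w²)
h = ⅚ (h = (1 + (-1*(-½) - 1*(-⅓))) - 1 = (1 + (½ + ⅓)) - 1 = (1 + ⅚) - 1 = 11/6 - 1 = ⅚ ≈ 0.83333)
V(b) = 25/6 + 5*b (V(b) = 5*(⅚ + b) = 25/6 + 5*b)
I(-5)² - V(10) = (2 + (-5)²)² - (25/6 + 5*10) = (2 + 25)² - (25/6 + 50) = 27² - 1*325/6 = 729 - 325/6 = 4049/6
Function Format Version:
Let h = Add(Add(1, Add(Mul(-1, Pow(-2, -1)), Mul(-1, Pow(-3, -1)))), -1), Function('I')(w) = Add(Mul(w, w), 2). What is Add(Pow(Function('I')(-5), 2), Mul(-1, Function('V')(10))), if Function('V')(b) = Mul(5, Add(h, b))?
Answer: Rational(4049, 6) ≈ 674.83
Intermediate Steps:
Function('I')(w) = Add(2, Pow(w, 2)) (Function('I')(w) = Add(Pow(w, 2), 2) = Add(2, Pow(w, 2)))
h = Rational(5, 6) (h = Add(Add(1, Add(Mul(-1, Rational(-1, 2)), Mul(-1, Rational(-1, 3)))), -1) = Add(Add(1, Add(Rational(1, 2), Rational(1, 3))), -1) = Add(Add(1, Rational(5, 6)), -1) = Add(Rational(11, 6), -1) = Rational(5, 6) ≈ 0.83333)
Function('V')(b) = Add(Rational(25, 6), Mul(5, b)) (Function('V')(b) = Mul(5, Add(Rational(5, 6), b)) = Add(Rational(25, 6), Mul(5, b)))
Add(Pow(Function('I')(-5), 2), Mul(-1, Function('V')(10))) = Add(Pow(Add(2, Pow(-5, 2)), 2), Mul(-1, Add(Rational(25, 6), Mul(5, 10)))) = Add(Pow(Add(2, 25), 2), Mul(-1, Add(Rational(25, 6), 50))) = Add(Pow(27, 2), Mul(-1, Rational(325, 6))) = Add(729, Rational(-325, 6)) = Rational(4049, 6)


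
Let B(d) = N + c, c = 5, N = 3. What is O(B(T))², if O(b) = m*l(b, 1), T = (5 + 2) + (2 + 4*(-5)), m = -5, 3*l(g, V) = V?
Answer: 25/9 ≈ 2.7778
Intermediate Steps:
l(g, V) = V/3
T = -11 (T = 7 + (2 - 20) = 7 - 18 = -11)
B(d) = 8 (B(d) = 3 + 5 = 8)
O(b) = -5/3
O(B(T))² = (-5/3)² = 25/9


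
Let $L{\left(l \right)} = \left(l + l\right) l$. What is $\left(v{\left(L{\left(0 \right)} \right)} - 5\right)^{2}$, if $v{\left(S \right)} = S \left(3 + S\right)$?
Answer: $25$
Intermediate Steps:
$L{\left(l \right)} = 2 l^{2}$ ($L{\left(l \right)} = 2 l l = 2 l^{2}$)
$\left(v{\left(L{\left(0 \right)} \right)} - 5\right)^{2} = \left(2 \cdot 0^{2} \left(3 + 2 \cdot 0^{2}\right) - 5\right)^{2} = \left(2 \cdot 0 \left(3 + 2 \cdot 0\right) - 5\right)^{2} = \left(0 \left(3 + 0\right) - 5\right)^{2} = \left(0 \cdot 3 - 5\right)^{2} = \left(0 - 5\right)^{2} = \left(-5\right)^{2} = 25$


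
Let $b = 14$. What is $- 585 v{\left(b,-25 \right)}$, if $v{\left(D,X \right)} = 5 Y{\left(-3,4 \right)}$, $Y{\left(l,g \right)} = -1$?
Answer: $2925$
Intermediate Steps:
$v{\left(D,X \right)} = -5$ ($v{\left(D,X \right)} = 5 \left(-1\right) = -5$)
$- 585 v{\left(b,-25 \right)} = \left(-585\right) \left(-5\right) = 2925$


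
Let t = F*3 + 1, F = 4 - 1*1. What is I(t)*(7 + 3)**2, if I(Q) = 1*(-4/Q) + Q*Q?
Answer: 9960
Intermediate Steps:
F = 3 (F = 4 - 1 = 3)
t = 10 (t = 3*3 + 1 = 9 + 1 = 10)
I(Q) = Q**2 - 4/Q (I(Q) = -4/Q + Q**2 = Q**2 - 4/Q)
I(t)*(7 + 3)**2 = ((-4 + 10**3)/10)*(7 + 3)**2 = ((-4 + 1000)/10)*10**2 = ((1/10)*996)*100 = (498/5)*100 = 9960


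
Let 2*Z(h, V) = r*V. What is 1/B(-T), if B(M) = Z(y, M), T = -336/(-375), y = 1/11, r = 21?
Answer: -125/1176 ≈ -0.10629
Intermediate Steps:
y = 1/11 ≈ 0.090909
T = 112/125 (T = -336*(-1/375) = 112/125 ≈ 0.89600)
Z(h, V) = 21*V/2 (Z(h, V) = (21*V)/2 = 21*V/2)
B(M) = 21*M/2
1/B(-T) = 1/(21*(-1*112/125)/2) = 1/((21/2)*(-112/125)) = 1/(-1176/125) = -125/1176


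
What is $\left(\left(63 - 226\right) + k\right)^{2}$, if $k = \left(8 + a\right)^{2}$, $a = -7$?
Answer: $26244$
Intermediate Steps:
$k = 1$ ($k = \left(8 - 7\right)^{2} = 1^{2} = 1$)
$\left(\left(63 - 226\right) + k\right)^{2} = \left(\left(63 - 226\right) + 1\right)^{2} = \left(-163 + 1\right)^{2} = \left(-162\right)^{2} = 26244$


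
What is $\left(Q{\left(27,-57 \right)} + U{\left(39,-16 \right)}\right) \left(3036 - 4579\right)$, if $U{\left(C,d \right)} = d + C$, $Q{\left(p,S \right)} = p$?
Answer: $-77150$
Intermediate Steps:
$U{\left(C,d \right)} = C + d$
$\left(Q{\left(27,-57 \right)} + U{\left(39,-16 \right)}\right) \left(3036 - 4579\right) = \left(27 + \left(39 - 16\right)\right) \left(3036 - 4579\right) = \left(27 + 23\right) \left(-1543\right) = 50 \left(-1543\right) = -77150$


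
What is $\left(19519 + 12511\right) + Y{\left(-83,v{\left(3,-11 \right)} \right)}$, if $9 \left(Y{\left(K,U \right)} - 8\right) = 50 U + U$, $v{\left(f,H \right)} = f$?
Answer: $32055$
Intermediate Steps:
$Y{\left(K,U \right)} = 8 + \frac{17 U}{3}$ ($Y{\left(K,U \right)} = 8 + \frac{50 U + U}{9} = 8 + \frac{51 U}{9} = 8 + \frac{17 U}{3}$)
$\left(19519 + 12511\right) + Y{\left(-83,v{\left(3,-11 \right)} \right)} = \left(19519 + 12511\right) + \left(8 + \frac{17}{3} \cdot 3\right) = 32030 + \left(8 + 17\right) = 32030 + 25 = 32055$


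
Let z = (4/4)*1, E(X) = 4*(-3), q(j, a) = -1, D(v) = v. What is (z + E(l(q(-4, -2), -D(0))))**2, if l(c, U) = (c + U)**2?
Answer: 121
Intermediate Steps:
l(c, U) = (U + c)**2
E(X) = -12
z = 1 (z = (4*(1/4))*1 = 1*1 = 1)
(z + E(l(q(-4, -2), -D(0))))**2 = (1 - 12)**2 = (-11)**2 = 121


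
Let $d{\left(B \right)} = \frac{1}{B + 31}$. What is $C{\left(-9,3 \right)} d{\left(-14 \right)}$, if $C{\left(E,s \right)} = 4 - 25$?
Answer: $- \frac{21}{17} \approx -1.2353$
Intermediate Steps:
$d{\left(B \right)} = \frac{1}{31 + B}$
$C{\left(E,s \right)} = -21$ ($C{\left(E,s \right)} = 4 - 25 = -21$)
$C{\left(-9,3 \right)} d{\left(-14 \right)} = - \frac{21}{31 - 14} = - \frac{21}{17}$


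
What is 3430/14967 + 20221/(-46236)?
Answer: -48019409/230671404 ≈ -0.20817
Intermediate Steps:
3430/14967 + 20221/(-46236) = 3430*(1/14967) + 20221*(-1/46236) = 3430/14967 - 20221/46236 = -48019409/230671404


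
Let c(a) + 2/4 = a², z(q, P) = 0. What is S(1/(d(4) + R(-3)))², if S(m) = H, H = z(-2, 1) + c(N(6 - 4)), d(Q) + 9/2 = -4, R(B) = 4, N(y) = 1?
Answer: ¼ ≈ 0.25000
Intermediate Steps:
d(Q) = -17/2 (d(Q) = -9/2 - 4 = -17/2)
c(a) = -½ + a²
H = ½ (H = 0 + (-½ + 1²) = 0 + (-½ + 1) = 0 + ½ = ½ ≈ 0.50000)
S(m) = ½
S(1/(d(4) + R(-3)))² = (½)² = ¼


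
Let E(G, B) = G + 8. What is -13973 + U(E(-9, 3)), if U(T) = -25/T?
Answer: -13948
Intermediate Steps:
E(G, B) = 8 + G
-13973 + U(E(-9, 3)) = -13973 - 25/(8 - 9) = -13973 - 25/(-1) = -13973 - 25*(-1) = -13973 + 25 = -13948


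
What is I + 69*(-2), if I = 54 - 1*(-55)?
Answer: -29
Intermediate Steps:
I = 109 (I = 54 + 55 = 109)
I + 69*(-2) = 109 + 69*(-2) = 109 - 138 = -29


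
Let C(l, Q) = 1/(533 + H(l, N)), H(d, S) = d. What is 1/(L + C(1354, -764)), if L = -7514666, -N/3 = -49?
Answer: -1887/14180174741 ≈ -1.3307e-7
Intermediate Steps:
N = 147 (N = -3*(-49) = 147)
C(l, Q) = 1/(533 + l)
1/(L + C(1354, -764)) = 1/(-7514666 + 1/(533 + 1354)) = 1/(-7514666 + 1/1887) = 1/(-14180174741/1887) = -1887/14180174741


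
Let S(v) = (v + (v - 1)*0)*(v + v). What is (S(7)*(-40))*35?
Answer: -137200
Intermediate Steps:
S(v) = 2*v² (S(v) = (v + (-1 + v)*0)*(2*v) = (v + 0)*(2*v) = v*(2*v) = 2*v²)
(S(7)*(-40))*35 = ((2*7²)*(-40))*35 = ((2*49)*(-40))*35 = (98*(-40))*35 = -3920*35 = -137200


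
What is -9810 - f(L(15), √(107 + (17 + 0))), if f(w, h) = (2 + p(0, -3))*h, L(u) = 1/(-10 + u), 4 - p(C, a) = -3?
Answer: -9810 - 18*√31 ≈ -9910.2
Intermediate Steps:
p(C, a) = 7 (p(C, a) = 4 - 1*(-3) = 4 + 3 = 7)
f(w, h) = 9*h (f(w, h) = (2 + 7)*h = 9*h)
-9810 - f(L(15), √(107 + (17 + 0))) = -9810 - 9*√(107 + (17 + 0)) = -9810 - 9*√(107 + 17) = -9810 - 9*√124 = -9810 - 9*2*√31 = -9810 - 18*√31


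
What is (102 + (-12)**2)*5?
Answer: 1230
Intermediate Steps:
(102 + (-12)**2)*5 = (102 + 144)*5 = 246*5 = 1230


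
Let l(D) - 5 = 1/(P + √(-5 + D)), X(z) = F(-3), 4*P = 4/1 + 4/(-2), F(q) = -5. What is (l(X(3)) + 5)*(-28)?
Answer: 112*(-5*√10 + 3*I)/(-I + 2*√10) ≈ -281.37 + 8.6384*I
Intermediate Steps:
P = ½ (P = (4/1 + 4/(-2))/4 = (4*1 + 4*(-½))/4 = (4 - 2)/4 = (¼)*2 = ½ ≈ 0.50000)
X(z) = -5
l(D) = 5 + 1/(½ + √(-5 + D))
(l(X(3)) + 5)*(-28) = ((7 + 10*√(-5 - 5))/(1 + 2*√(-5 - 5)) + 5)*(-28) = ((7 + 10*√(-10))/(1 + 2*√(-10)) + 5)*(-28) = ((7 + 10*(I*√10))/(1 + 2*(I*√10)) + 5)*(-28) = ((7 + 10*I*√10)/(1 + 2*I*√10) + 5)*(-28) = (5 + (7 + 10*I*√10)/(1 + 2*I*√10))*(-28) = -140 - 28*(7 + 10*I*√10)/(1 + 2*I*√10)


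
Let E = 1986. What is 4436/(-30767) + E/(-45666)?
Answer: -43946273/234167637 ≈ -0.18767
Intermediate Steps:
4436/(-30767) + E/(-45666) = 4436/(-30767) + 1986/(-45666) = 4436*(-1/30767) + 1986*(-1/45666) = -4436/30767 - 331/7611 = -43946273/234167637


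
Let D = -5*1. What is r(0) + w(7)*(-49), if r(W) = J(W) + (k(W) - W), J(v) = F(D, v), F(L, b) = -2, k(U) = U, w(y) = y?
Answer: -345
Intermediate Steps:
D = -5
J(v) = -2
r(W) = -2 (r(W) = -2 + (W - W) = -2 + 0 = -2)
r(0) + w(7)*(-49) = -2 + 7*(-49) = -2 - 343 = -345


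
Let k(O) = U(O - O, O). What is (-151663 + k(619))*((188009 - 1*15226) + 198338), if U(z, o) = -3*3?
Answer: -56288664312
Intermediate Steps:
U(z, o) = -9
k(O) = -9
(-151663 + k(619))*((188009 - 1*15226) + 198338) = (-151663 - 9)*((188009 - 1*15226) + 198338) = -151672*((188009 - 15226) + 198338) = -151672*(172783 + 198338) = -151672*371121 = -56288664312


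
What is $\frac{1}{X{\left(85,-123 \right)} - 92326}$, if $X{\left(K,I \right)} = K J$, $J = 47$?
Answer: $- \frac{1}{88331} \approx -1.1321 \cdot 10^{-5}$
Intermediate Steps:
$X{\left(K,I \right)} = 47 K$ ($X{\left(K,I \right)} = K 47 = 47 K$)
$\frac{1}{X{\left(85,-123 \right)} - 92326} = \frac{1}{47 \cdot 85 - 92326} = \frac{1}{3995 - 92326} = \frac{1}{-88331} = - \frac{1}{88331}$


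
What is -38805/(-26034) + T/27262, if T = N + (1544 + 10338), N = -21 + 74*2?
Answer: 114212018/59144909 ≈ 1.9311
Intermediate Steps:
N = 127 (N = -21 + 148 = 127)
T = 12009 (T = 127 + (1544 + 10338) = 127 + 11882 = 12009)
-38805/(-26034) + T/27262 = -38805/(-26034) + 12009/27262 = -38805*(-1/26034) + 12009*(1/27262) = 12935/8678 + 12009/27262 = 114212018/59144909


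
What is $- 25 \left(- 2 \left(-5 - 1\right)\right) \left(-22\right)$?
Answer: $6600$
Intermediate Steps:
$- 25 \left(- 2 \left(-5 - 1\right)\right) \left(-22\right) = - 25 \left(\left(-2\right) \left(-6\right)\right) \left(-22\right) = \left(-25\right) 12 \left(-22\right) = \left(-300\right) \left(-22\right) = 6600$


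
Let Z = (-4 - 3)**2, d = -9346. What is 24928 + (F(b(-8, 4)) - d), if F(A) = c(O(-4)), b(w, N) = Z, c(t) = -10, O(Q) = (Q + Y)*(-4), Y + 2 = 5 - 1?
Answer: 34264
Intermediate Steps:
Y = 2 (Y = -2 + (5 - 1) = -2 + 4 = 2)
O(Q) = -8 - 4*Q (O(Q) = (Q + 2)*(-4) = (2 + Q)*(-4) = -8 - 4*Q)
Z = 49 (Z = (-7)**2 = 49)
b(w, N) = 49
F(A) = -10
24928 + (F(b(-8, 4)) - d) = 24928 + (-10 - 1*(-9346)) = 24928 + (-10 + 9346) = 24928 + 9336 = 34264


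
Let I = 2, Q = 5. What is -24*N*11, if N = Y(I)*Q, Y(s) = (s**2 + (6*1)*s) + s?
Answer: -23760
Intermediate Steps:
Y(s) = s**2 + 7*s (Y(s) = (s**2 + 6*s) + s = s**2 + 7*s)
N = 90 (N = (2*(7 + 2))*5 = (2*9)*5 = 18*5 = 90)
-24*N*11 = -24*90*11 = -2160*11 = -23760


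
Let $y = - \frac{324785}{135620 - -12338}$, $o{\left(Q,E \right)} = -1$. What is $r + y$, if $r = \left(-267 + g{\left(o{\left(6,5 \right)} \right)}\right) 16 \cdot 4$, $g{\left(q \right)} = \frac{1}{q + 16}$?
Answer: $- \frac{37919997023}{2219370} \approx -17086.0$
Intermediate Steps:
$g{\left(q \right)} = \frac{1}{16 + q}$
$r = - \frac{256256}{15}$ ($r = \left(-267 + \frac{1}{16 - 1}\right) 16 \cdot 4 = \left(-267 + \frac{1}{15}\right) 64 = \left(- \frac{4004}{15}\right) 64 = - \frac{256256}{15} \approx -17084.0$)
$y = - \frac{324785}{147958}$ ($y = - \frac{324785}{135620 + 12338} = - \frac{324785}{147958} \approx -2.1951$)
$r + y = - \frac{256256}{15} - \frac{324785}{147958} = - \frac{37919997023}{2219370}$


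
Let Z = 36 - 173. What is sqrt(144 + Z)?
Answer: sqrt(7) ≈ 2.6458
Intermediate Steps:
Z = -137
sqrt(144 + Z) = sqrt(144 - 137) = sqrt(7)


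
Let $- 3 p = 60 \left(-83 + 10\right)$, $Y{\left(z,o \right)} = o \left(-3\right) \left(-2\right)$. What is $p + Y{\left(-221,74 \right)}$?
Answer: $1904$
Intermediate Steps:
$Y{\left(z,o \right)} = 6 o$ ($Y{\left(z,o \right)} = - 3 o \left(-2\right) = 6 o$)
$p = 1460$ ($p = - \frac{60 \left(-83 + 10\right)}{3} = - \frac{60 \left(-73\right)}{3} = \left(- \frac{1}{3}\right) \left(-4380\right) = 1460$)
$p + Y{\left(-221,74 \right)} = 1460 + 6 \cdot 74 = 1460 + 444 = 1904$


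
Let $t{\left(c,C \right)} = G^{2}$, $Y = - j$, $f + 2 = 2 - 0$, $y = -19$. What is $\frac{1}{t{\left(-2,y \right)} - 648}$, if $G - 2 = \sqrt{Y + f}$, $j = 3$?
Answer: $- \frac{i}{4 \sqrt{3} + 647 i} \approx -0.0015454 - 1.6549 \cdot 10^{-5} i$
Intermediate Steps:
$f = 0$ ($f = -2 + \left(2 - 0\right) = -2 + \left(2 + 0\right) = -2 + 2 = 0$)
$Y = -3$ ($Y = \left(-1\right) 3 = -3$)
$G = 2 + i \sqrt{3}$ ($G = 2 + \sqrt{-3 + 0} = 2 + \sqrt{-3} = 2 + i \sqrt{3} \approx 2.0 + 1.732 i$)
$t{\left(c,C \right)} = \left(2 + i \sqrt{3}\right)^{2}$
$\frac{1}{t{\left(-2,y \right)} - 648} = \frac{1}{\left(2 + i \sqrt{3}\right)^{2} - 648} = \frac{1}{-648 + \left(2 + i \sqrt{3}\right)^{2}}$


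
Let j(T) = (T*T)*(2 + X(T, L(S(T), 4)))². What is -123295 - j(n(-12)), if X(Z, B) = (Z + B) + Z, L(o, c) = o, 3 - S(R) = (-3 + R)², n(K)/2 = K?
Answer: -343410079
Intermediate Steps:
n(K) = 2*K
S(R) = 3 - (-3 + R)²
X(Z, B) = B + 2*Z (X(Z, B) = (B + Z) + Z = B + 2*Z)
j(T) = T²*(5 - (-3 + T)² + 2*T)² (j(T) = (T*T)*(2 + ((3 - (-3 + T)²) + 2*T))² = T²*(2 + (3 - (-3 + T)² + 2*T))² = T²*(5 - (-3 + T)² + 2*T)²)
-123295 - j(n(-12)) = -123295 - (2*(-12))²*(5 - (-3 + 2*(-12))² + 2*(2*(-12)))² = -123295 - (-24)²*(5 - (-3 - 24)² + 2*(-24))² = -123295 - 576*(5 - 1*(-27)² - 48)² = -123295 - 576*(5 - 1*729 - 48)² = -123295 - 576*(5 - 729 - 48)² = -123295 - 576*(-772)² = -123295 - 576*595984 = -123295 - 1*343286784 = -123295 - 343286784 = -343410079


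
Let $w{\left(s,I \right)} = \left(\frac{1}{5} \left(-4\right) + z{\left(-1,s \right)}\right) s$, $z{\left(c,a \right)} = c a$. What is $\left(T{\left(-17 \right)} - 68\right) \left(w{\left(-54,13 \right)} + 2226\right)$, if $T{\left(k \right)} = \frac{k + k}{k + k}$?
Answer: $\frac{216678}{5} \approx 43336.0$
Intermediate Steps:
$z{\left(c,a \right)} = a c$
$T{\left(k \right)} = 1$ ($T{\left(k \right)} = \frac{2 k}{2 k} = 2 k \frac{1}{2 k} = 1$)
$w{\left(s,I \right)} = s \left(- \frac{4}{5} - s\right)$ ($w{\left(s,I \right)} = \left(\frac{1}{5} \left(-4\right) + s \left(-1\right)\right) s = \left(\frac{1}{5} \left(-4\right) - s\right) s = \left(- \frac{4}{5} - s\right) s = s \left(- \frac{4}{5} - s\right)$)
$\left(T{\left(-17 \right)} - 68\right) \left(w{\left(-54,13 \right)} + 2226\right) = \left(1 - 68\right) \left(\frac{1}{5} \left(-54\right) \left(-4 - -270\right) + 2226\right) = - 67 \left(\frac{1}{5} \left(-54\right) \left(-4 + 270\right) + 2226\right) = - 67 \left(\frac{1}{5} \left(-54\right) 266 + 2226\right) = - 67 \left(- \frac{14364}{5} + 2226\right) = \left(-67\right) \left(- \frac{3234}{5}\right) = \frac{216678}{5}$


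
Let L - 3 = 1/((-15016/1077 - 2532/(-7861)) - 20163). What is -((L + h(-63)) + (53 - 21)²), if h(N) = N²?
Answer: -853423007607811/170821260223 ≈ -4996.0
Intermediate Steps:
L = 512455314372/170821260223 (L = 3 + 1/((-15016/1077 - 2532/(-7861)) - 20163) = 3 + 1/((-15016*1/1077 - 2532*(-1/7861)) - 20163) = 3 + 1/((-15016/1077 + 2532/7861) - 20163) = 3 + 1/(-115313812/8466297 - 20163) = 3 + 1/(-170821260223/8466297) = 3 - 8466297/170821260223 = 512455314372/170821260223 ≈ 3.0000)
-((L + h(-63)) + (53 - 21)²) = -((512455314372/170821260223 + (-63)²) + (53 - 21)²) = -((512455314372/170821260223 + 3969) + 32²) = -(678502037139459/170821260223 + 1024) = -1*853423007607811/170821260223 = -853423007607811/170821260223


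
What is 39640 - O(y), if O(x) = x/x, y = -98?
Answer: 39639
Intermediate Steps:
O(x) = 1
39640 - O(y) = 39640 - 1*1 = 39640 - 1 = 39639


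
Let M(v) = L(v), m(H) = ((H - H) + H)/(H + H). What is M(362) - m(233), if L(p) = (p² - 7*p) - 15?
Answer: 256989/2 ≈ 1.2849e+5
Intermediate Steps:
m(H) = ½ (m(H) = (0 + H)/((2*H)) = H*(1/(2*H)) = ½)
L(p) = -15 + p² - 7*p
M(v) = -15 + v² - 7*v
M(362) - m(233) = (-15 + 362² - 7*362) - 1*½ = (-15 + 131044 - 2534) - ½ = 128495 - ½ = 256989/2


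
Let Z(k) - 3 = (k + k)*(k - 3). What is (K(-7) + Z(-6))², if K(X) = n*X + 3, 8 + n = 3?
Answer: 22201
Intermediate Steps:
n = -5 (n = -8 + 3 = -5)
Z(k) = 3 + 2*k*(-3 + k) (Z(k) = 3 + (k + k)*(k - 3) = 3 + (2*k)*(-3 + k) = 3 + 2*k*(-3 + k))
K(X) = 3 - 5*X (K(X) = -5*X + 3 = 3 - 5*X)
(K(-7) + Z(-6))² = ((3 - 5*(-7)) + (3 - 6*(-6) + 2*(-6)²))² = ((3 + 35) + (3 + 36 + 2*36))² = (38 + (3 + 36 + 72))² = (38 + 111)² = 149² = 22201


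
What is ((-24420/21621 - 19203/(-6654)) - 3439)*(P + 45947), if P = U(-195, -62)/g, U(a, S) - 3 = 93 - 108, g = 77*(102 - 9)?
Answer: -6026094388665076095/38156495762 ≈ -1.5793e+8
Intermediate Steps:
g = 7161 (g = 77*93 = 7161)
U(a, S) = -12 (U(a, S) = 3 + (93 - 108) = 3 - 15 = -12)
P = -4/2387 (P = -12/7161 = -12*1/7161 = -4/2387 ≈ -0.0016757)
((-24420/21621 - 19203/(-6654)) - 3439)*(P + 45947) = ((-24420/21621 - 19203/(-6654)) - 3439)*(-4/2387 + 45947) = ((-24420*1/21621 - 19203*(-1/6654)) - 3439)*(109675485/2387) = ((-8140/7207 + 6401/2218) - 3439)*(109675485/2387) = (28077487/15985126 - 3439)*(109675485/2387) = -54944770827/15985126*109675485/2387 = -6026094388665076095/38156495762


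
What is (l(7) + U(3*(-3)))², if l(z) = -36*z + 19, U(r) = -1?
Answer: 54756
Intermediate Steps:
l(z) = 19 - 36*z
(l(7) + U(3*(-3)))² = ((19 - 36*7) - 1)² = ((19 - 252) - 1)² = (-233 - 1)² = (-234)² = 54756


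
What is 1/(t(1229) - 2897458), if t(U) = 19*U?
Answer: -1/2874107 ≈ -3.4793e-7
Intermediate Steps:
1/(t(1229) - 2897458) = 1/(19*1229 - 2897458) = 1/(23351 - 2897458) = 1/(-2874107) = -1/2874107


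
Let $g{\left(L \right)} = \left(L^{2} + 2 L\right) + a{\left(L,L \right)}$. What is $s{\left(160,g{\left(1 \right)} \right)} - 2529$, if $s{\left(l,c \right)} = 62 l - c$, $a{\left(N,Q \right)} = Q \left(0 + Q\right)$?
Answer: $7387$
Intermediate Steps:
$a{\left(N,Q \right)} = Q^{2}$ ($a{\left(N,Q \right)} = Q Q = Q^{2}$)
$g{\left(L \right)} = 2 L + 2 L^{2}$ ($g{\left(L \right)} = \left(L^{2} + 2 L\right) + L^{2} = 2 L + 2 L^{2}$)
$s{\left(l,c \right)} = - c + 62 l$
$s{\left(160,g{\left(1 \right)} \right)} - 2529 = \left(- 2 \cdot 1 \left(1 + 1\right) + 62 \cdot 160\right) - 2529 = \left(- 2 \cdot 1 \cdot 2 + 9920\right) - 2529 = \left(\left(-1\right) 4 + 9920\right) - 2529 = \left(-4 + 9920\right) - 2529 = 9916 - 2529 = 7387$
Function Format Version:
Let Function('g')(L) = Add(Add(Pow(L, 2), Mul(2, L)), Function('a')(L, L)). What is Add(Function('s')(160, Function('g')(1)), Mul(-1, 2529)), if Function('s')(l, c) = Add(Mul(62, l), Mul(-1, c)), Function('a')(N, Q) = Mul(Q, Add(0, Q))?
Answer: 7387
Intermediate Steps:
Function('a')(N, Q) = Pow(Q, 2) (Function('a')(N, Q) = Mul(Q, Q) = Pow(Q, 2))
Function('g')(L) = Add(Mul(2, L), Mul(2, Pow(L, 2))) (Function('g')(L) = Add(Add(Pow(L, 2), Mul(2, L)), Pow(L, 2)) = Add(Mul(2, L), Mul(2, Pow(L, 2))))
Function('s')(l, c) = Add(Mul(-1, c), Mul(62, l))
Add(Function('s')(160, Function('g')(1)), Mul(-1, 2529)) = Add(Add(Mul(-1, Mul(2, 1, Add(1, 1))), Mul(62, 160)), Mul(-1, 2529)) = Add(Add(Mul(-1, Mul(2, 1, 2)), 9920), -2529) = Add(Add(Mul(-1, 4), 9920), -2529) = Add(Add(-4, 9920), -2529) = Add(9916, -2529) = 7387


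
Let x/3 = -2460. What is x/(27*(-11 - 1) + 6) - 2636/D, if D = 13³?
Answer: 2562602/116441 ≈ 22.008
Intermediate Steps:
x = -7380 (x = 3*(-2460) = -7380)
D = 2197
x/(27*(-11 - 1) + 6) - 2636/D = -7380/(27*(-11 - 1) + 6) - 2636/2197 = -7380/(27*(-12) + 6) - 2636*1/2197 = -7380/(-324 + 6) - 2636/2197 = -7380/(-318) - 2636/2197 = -7380*(-1/318) - 2636/2197 = 1230/53 - 2636/2197 = 2562602/116441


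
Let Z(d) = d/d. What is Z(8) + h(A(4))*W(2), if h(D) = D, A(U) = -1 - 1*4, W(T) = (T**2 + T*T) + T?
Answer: -49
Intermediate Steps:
W(T) = T + 2*T**2 (W(T) = (T**2 + T**2) + T = 2*T**2 + T = T + 2*T**2)
Z(d) = 1
A(U) = -5 (A(U) = -1 - 4 = -5)
Z(8) + h(A(4))*W(2) = 1 - 10*(1 + 2*2) = 1 - 10*(1 + 4) = 1 - 10*5 = 1 - 5*10 = 1 - 50 = -49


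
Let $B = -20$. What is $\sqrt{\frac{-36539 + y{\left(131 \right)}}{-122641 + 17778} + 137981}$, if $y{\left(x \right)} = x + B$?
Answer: $\frac{\sqrt{1517277221344753}}{104863} \approx 371.46$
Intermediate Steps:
$y{\left(x \right)} = -20 + x$ ($y{\left(x \right)} = x - 20 = -20 + x$)
$\sqrt{\frac{-36539 + y{\left(131 \right)}}{-122641 + 17778} + 137981} = \sqrt{\frac{-36539 + \left(-20 + 131\right)}{-122641 + 17778} + 137981} = \sqrt{\frac{-36539 + 111}{-104863} + 137981} = \sqrt{\left(-36428\right) \left(- \frac{1}{104863}\right) + 137981} = \sqrt{\frac{36428}{104863} + 137981} = \sqrt{\frac{14469138031}{104863}} = \frac{\sqrt{1517277221344753}}{104863}$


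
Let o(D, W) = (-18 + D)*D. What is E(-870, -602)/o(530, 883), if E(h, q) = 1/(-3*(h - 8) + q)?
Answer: 1/551403520 ≈ 1.8136e-9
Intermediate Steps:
o(D, W) = D*(-18 + D)
E(h, q) = 1/(24 + q - 3*h) (E(h, q) = 1/(-3*(-8 + h) + q) = 1/((24 - 3*h) + q) = 1/(24 + q - 3*h))
E(-870, -602)/o(530, 883) = 1/((24 - 602 - 3*(-870))*((530*(-18 + 530)))) = 1/((24 - 602 + 2610)*((530*512))) = 1/(2032*271360) = (1/2032)*(1/271360) = 1/551403520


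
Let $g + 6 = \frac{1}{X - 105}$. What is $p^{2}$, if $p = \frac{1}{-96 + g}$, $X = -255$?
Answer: $\frac{129600}{1348431841} \approx 9.6112 \cdot 10^{-5}$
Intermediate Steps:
$g = - \frac{2161}{360}$ ($g = -6 + \frac{1}{-255 - 105} = -6 + \frac{1}{-360} = -6 - \frac{1}{360} = - \frac{2161}{360} \approx -6.0028$)
$p = - \frac{360}{36721}$ ($p = \frac{1}{-96 - \frac{2161}{360}} = \frac{1}{- \frac{36721}{360}} = - \frac{360}{36721} \approx -0.0098037$)
$p^{2} = \left(- \frac{360}{36721}\right)^{2} = \frac{129600}{1348431841}$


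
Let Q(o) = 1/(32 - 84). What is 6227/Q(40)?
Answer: -323804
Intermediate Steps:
Q(o) = -1/52 (Q(o) = 1/(-52) = -1/52)
6227/Q(40) = 6227/(-1/52) = 6227*(-52) = -323804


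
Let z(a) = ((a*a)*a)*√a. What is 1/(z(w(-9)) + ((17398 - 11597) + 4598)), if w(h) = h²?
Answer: 1/4793368 ≈ 2.0862e-7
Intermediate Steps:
z(a) = a^(7/2) (z(a) = (a²*a)*√a = a³*√a = a^(7/2))
1/(z(w(-9)) + ((17398 - 11597) + 4598)) = 1/(((-9)²)^(7/2) + ((17398 - 11597) + 4598)) = 1/(81^(7/2) + (5801 + 4598)) = 1/(4782969 + 10399) = 1/4793368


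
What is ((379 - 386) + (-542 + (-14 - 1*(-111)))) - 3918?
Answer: -4370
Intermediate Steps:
((379 - 386) + (-542 + (-14 - 1*(-111)))) - 3918 = (-7 + (-542 + (-14 + 111))) - 3918 = (-7 + (-542 + 97)) - 3918 = (-7 - 445) - 3918 = -452 - 3918 = -4370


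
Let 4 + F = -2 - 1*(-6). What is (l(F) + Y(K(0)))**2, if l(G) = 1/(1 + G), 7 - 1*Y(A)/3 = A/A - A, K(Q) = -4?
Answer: 49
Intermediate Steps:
Y(A) = 18 + 3*A (Y(A) = 21 - 3*(A/A - A) = 21 - 3*(1 - A) = 21 + (-3 + 3*A) = 18 + 3*A)
F = 0 (F = -4 + (-2 - 1*(-6)) = -4 + (-2 + 6) = -4 + 4 = 0)
(l(F) + Y(K(0)))**2 = (1/(1 + 0) + (18 + 3*(-4)))**2 = (1/1 + (18 - 12))**2 = (1 + 6)**2 = 7**2 = 49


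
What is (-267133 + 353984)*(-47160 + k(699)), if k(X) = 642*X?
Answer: 34879187898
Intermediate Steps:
(-267133 + 353984)*(-47160 + k(699)) = (-267133 + 353984)*(-47160 + 642*699) = 86851*(-47160 + 448758) = 86851*401598 = 34879187898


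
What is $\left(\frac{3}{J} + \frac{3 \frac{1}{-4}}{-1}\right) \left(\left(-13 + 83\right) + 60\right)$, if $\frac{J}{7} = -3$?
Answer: $\frac{1105}{14} \approx 78.929$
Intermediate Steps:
$J = -21$ ($J = 7 \left(-3\right) = -21$)
$\left(\frac{3}{J} + \frac{3 \frac{1}{-4}}{-1}\right) \left(\left(-13 + 83\right) + 60\right) = \left(\frac{3}{-21} + \frac{3 \frac{1}{-4}}{-1}\right) \left(\left(-13 + 83\right) + 60\right) = \left(3 \left(- \frac{1}{21}\right) + 3 \left(- \frac{1}{4}\right) \left(-1\right)\right) \left(70 + 60\right) = \left(- \frac{1}{7} - - \frac{3}{4}\right) 130 = \left(- \frac{1}{7} + \frac{3}{4}\right) 130 = \frac{17}{28} \cdot 130 = \frac{1105}{14}$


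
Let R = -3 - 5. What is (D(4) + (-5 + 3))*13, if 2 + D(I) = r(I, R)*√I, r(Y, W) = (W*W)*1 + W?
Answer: 1404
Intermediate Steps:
R = -8
r(Y, W) = W + W² (r(Y, W) = W²*1 + W = W² + W = W + W²)
D(I) = -2 + 56*√I (D(I) = -2 + (-8*(1 - 8))*√I = -2 + (-8*(-7))*√I = -2 + 56*√I)
(D(4) + (-5 + 3))*13 = ((-2 + 56*√4) + (-5 + 3))*13 = ((-2 + 56*2) - 2)*13 = ((-2 + 112) - 2)*13 = (110 - 2)*13 = 108*13 = 1404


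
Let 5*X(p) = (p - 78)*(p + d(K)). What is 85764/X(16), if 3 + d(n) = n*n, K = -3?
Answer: -107205/341 ≈ -314.38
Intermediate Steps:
d(n) = -3 + n**2 (d(n) = -3 + n*n = -3 + n**2)
X(p) = (-78 + p)*(6 + p)/5 (X(p) = ((p - 78)*(p + (-3 + (-3)**2)))/5 = ((-78 + p)*(p + (-3 + 9)))/5 = ((-78 + p)*(p + 6))/5 = ((-78 + p)*(6 + p))/5 = (-78 + p)*(6 + p)/5)
85764/X(16) = 85764/(-468/5 - 72/5*16 + (1/5)*16**2) = 85764/(-468/5 - 1152/5 + (1/5)*256) = 85764/(-468/5 - 1152/5 + 256/5) = 85764/(-1364/5) = 85764*(-5/1364) = -107205/341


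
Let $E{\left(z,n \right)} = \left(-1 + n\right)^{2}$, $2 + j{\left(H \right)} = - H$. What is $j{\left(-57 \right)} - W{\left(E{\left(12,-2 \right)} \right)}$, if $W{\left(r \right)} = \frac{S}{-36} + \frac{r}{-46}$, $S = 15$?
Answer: $\frac{15349}{276} \approx 55.612$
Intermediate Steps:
$j{\left(H \right)} = -2 - H$
$W{\left(r \right)} = - \frac{5}{12} - \frac{r}{46}$ ($W{\left(r \right)} = \frac{15}{-36} + \frac{r}{-46} = 15 \left(- \frac{1}{36}\right) + r \left(- \frac{1}{46}\right) = - \frac{5}{12} - \frac{r}{46}$)
$j{\left(-57 \right)} - W{\left(E{\left(12,-2 \right)} \right)} = \left(-2 - -57\right) - \left(- \frac{5}{12} - \frac{\left(-1 - 2\right)^{2}}{46}\right) = \left(-2 + 57\right) - \left(- \frac{5}{12} - \frac{\left(-3\right)^{2}}{46}\right) = 55 - \left(- \frac{5}{12} - \frac{9}{46}\right) = 55 - - \frac{169}{276} = 55 + \frac{169}{276} = \frac{15349}{276}$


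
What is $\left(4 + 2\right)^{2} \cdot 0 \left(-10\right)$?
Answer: $0$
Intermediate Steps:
$\left(4 + 2\right)^{2} \cdot 0 \left(-10\right) = 6^{2} \cdot 0 \left(-10\right) = 36 \cdot 0 \left(-10\right) = 0 \left(-10\right) = 0$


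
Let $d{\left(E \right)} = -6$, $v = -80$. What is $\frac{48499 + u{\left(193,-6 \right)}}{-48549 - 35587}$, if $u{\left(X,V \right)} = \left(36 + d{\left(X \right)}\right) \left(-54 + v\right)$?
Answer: $- \frac{44479}{84136} \approx -0.52866$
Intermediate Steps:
$u{\left(X,V \right)} = -4020$ ($u{\left(X,V \right)} = \left(36 - 6\right) \left(-54 - 80\right) = 30 \left(-134\right) = -4020$)
$\frac{48499 + u{\left(193,-6 \right)}}{-48549 - 35587} = \frac{48499 - 4020}{-48549 - 35587} = \frac{44479}{-84136} = 44479 \left(- \frac{1}{84136}\right) = - \frac{44479}{84136}$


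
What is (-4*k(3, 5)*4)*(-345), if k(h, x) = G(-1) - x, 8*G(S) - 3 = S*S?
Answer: -24840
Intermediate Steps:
G(S) = 3/8 + S²/8 (G(S) = 3/8 + (S*S)/8 = 3/8 + S²/8)
k(h, x) = ½ - x (k(h, x) = (3/8 + (⅛)*(-1)²) - x = (3/8 + (⅛)*1) - x = (3/8 + ⅛) - x = ½ - x)
(-4*k(3, 5)*4)*(-345) = (-4*(½ - 1*5)*4)*(-345) = (-4*(½ - 5)*4)*(-345) = (-4*(-9/2)*4)*(-345) = (18*4)*(-345) = 72*(-345) = -24840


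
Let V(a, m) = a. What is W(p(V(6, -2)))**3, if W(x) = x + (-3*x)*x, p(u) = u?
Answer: -1061208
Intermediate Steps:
W(x) = x - 3*x**2
W(p(V(6, -2)))**3 = (6*(1 - 3*6))**3 = (6*(1 - 18))**3 = (6*(-17))**3 = (-102)**3 = -1061208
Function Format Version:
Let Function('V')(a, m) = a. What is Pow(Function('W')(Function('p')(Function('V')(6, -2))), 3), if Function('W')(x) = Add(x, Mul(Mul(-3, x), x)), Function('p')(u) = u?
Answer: -1061208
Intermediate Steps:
Function('W')(x) = Add(x, Mul(-3, Pow(x, 2)))
Pow(Function('W')(Function('p')(Function('V')(6, -2))), 3) = Pow(Mul(6, Add(1, Mul(-3, 6))), 3) = Pow(Mul(6, Add(1, -18)), 3) = Pow(Mul(6, -17), 3) = Pow(-102, 3) = -1061208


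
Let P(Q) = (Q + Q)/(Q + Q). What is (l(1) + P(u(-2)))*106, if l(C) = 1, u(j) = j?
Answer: 212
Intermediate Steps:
P(Q) = 1 (P(Q) = (2*Q)/((2*Q)) = (2*Q)*(1/(2*Q)) = 1)
(l(1) + P(u(-2)))*106 = (1 + 1)*106 = 2*106 = 212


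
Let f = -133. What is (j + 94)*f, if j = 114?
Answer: -27664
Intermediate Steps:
(j + 94)*f = (114 + 94)*(-133) = 208*(-133) = -27664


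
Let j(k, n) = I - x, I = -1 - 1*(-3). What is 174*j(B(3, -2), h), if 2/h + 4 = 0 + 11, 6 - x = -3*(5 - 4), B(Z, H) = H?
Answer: -1218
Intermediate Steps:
x = 9 (x = 6 - (-3)*(5 - 4) = 6 - (-3) = 6 - 1*(-3) = 6 + 3 = 9)
I = 2 (I = -1 + 3 = 2)
h = 2/7 (h = 2/(-4 + (0 + 11)) = 2/(-4 + 11) = 2/7 ≈ 0.28571)
j(k, n) = -7 (j(k, n) = 2 - 1*9 = 2 - 9 = -7)
174*j(B(3, -2), h) = 174*(-7) = -1218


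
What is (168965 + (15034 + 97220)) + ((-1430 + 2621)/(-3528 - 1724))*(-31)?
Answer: 1476999109/5252 ≈ 2.8123e+5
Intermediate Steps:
(168965 + (15034 + 97220)) + ((-1430 + 2621)/(-3528 - 1724))*(-31) = (168965 + 112254) + (1191/(-5252))*(-31) = 281219 + (1191*(-1/5252))*(-31) = 281219 - 1191/5252*(-31) = 281219 + 36921/5252 = 1476999109/5252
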